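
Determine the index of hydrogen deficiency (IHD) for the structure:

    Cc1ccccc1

4

Molecular formula from the SMILES: C7H8.
DoU = (2C + 2 + N − H − X)/2 = (2·7 + 2 + 0 − 8 − 0)/2 = 8/2 = 4.
(Structurally: 1 ring(s) + 3 π bond(s) = 4.)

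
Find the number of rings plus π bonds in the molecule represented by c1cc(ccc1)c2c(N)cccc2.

Molecular formula from the SMILES: C12H11N.
DoU = (2C + 2 + N − H − X)/2 = (2·12 + 2 + 1 − 11 − 0)/2 = 16/2 = 8.
(Structurally: 2 ring(s) + 6 π bond(s) = 8.)

8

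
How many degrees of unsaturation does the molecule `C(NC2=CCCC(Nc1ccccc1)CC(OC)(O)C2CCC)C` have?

Molecular formula from the SMILES: C20H32N2O2.
DoU = (2C + 2 + N − H − X)/2 = (2·20 + 2 + 2 − 32 − 0)/2 = 12/2 = 6.
(Structurally: 2 ring(s) + 4 π bond(s) = 6.)

6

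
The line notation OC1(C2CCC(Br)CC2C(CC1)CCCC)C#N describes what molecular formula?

Heavy atoms from the SMILES: 1 Br, 15 C, 1 N, 1 O.
Implicit hydrogens by atom environment:
  8 × C: 2 H each → 16
  4 × C: 1 H each → 4
  2 × C: no H
  1 × Br: no H
  1 × C: 3 H
  1 × N: no H
  1 × O: 1 H
  Total hydrogens = 24.
Molecular formula: C15H24BrNO

C15H24BrNO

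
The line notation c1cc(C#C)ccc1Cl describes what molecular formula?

C8H5Cl

Heavy atoms from the SMILES: 8 C, 1 Cl.
Implicit hydrogens by atom environment:
  4 × C (aromatic): 1 H each → 4
  2 × C (aromatic): no H
  1 × C: 1 H
  1 × C: no H
  1 × Cl: no H
  Total hydrogens = 5.
Molecular formula: C8H5Cl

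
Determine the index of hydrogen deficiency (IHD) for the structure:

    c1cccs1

Molecular formula from the SMILES: C4H4S.
DoU = (2C + 2 + N − H − X)/2 = (2·4 + 2 + 0 − 4 − 0)/2 = 6/2 = 3.
(Structurally: 1 ring(s) + 2 π bond(s) = 3.)

3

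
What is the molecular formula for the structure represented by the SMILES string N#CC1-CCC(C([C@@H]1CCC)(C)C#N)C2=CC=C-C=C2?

C18H22N2

Heavy atoms from the SMILES: 18 C, 2 N.
Implicit hydrogens by atom environment:
  5 × C (aromatic): 1 H each → 5
  4 × C: 2 H each → 8
  3 × C: 1 H each → 3
  3 × C: no H
  2 × C: 3 H each → 6
  2 × N: no H
  1 × C (aromatic): no H
  Total hydrogens = 22.
Molecular formula: C18H22N2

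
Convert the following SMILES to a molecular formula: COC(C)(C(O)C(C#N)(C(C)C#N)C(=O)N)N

Heavy atoms from the SMILES: 10 C, 4 N, 3 O.
Implicit hydrogens by atom environment:
  5 × C: no H
  3 × C: 3 H each → 9
  2 × C: 1 H each → 2
  2 × N: 2 H each → 4
  2 × N: no H
  2 × O: no H
  1 × O: 1 H
  Total hydrogens = 16.
Molecular formula: C10H16N4O3

C10H16N4O3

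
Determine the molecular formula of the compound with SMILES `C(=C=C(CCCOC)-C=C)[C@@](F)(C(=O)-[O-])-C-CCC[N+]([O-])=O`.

C15H21FNO5-

Heavy atoms from the SMILES: 15 C, 1 F, 1 N, 5 O.
Implicit hydrogens by atom environment:
  8 × C: 2 H each → 16
  4 × C: no H
  3 × O: no H
  2 × C: 1 H each → 2
  2 × O (charge -1): no H
  1 × C: 3 H
  1 × F: no H
  1 × N (charge +1): no H
  Total hydrogens = 21.
Net charge -1.
Molecular formula: C15H21FNO5-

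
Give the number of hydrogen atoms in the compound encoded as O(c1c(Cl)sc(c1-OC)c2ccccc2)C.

11

Hydrogens are implicit in SMILES; fill each atom to its normal valence:
  5 × C (aromatic): 1 H each → 5
  5 × C (aromatic): no H
  2 × C: 3 H each → 6
  2 × O: no H
  1 × Cl: no H
  1 × S (aromatic): no H
  Total hydrogens = 11.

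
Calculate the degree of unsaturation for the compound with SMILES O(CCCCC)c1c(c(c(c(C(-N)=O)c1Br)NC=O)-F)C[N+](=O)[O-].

Molecular formula from the SMILES: C14H17BrFN3O5.
DoU = (2C + 2 + N − H − X)/2 = (2·14 + 2 + 3 − 17 − 2)/2 = 14/2 = 7.
(Structurally: 1 ring(s) + 6 π bond(s) = 7.)

7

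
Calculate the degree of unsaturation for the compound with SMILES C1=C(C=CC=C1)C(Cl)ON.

4

Molecular formula from the SMILES: C7H8ClNO.
DoU = (2C + 2 + N − H − X)/2 = (2·7 + 2 + 1 − 8 − 1)/2 = 8/2 = 4.
(Structurally: 1 ring(s) + 3 π bond(s) = 4.)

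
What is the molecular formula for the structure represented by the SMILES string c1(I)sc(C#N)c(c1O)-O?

Heavy atoms from the SMILES: 5 C, 1 I, 1 N, 2 O, 1 S.
Implicit hydrogens by atom environment:
  4 × C (aromatic): no H
  2 × O: 1 H each → 2
  1 × C: no H
  1 × I: no H
  1 × N: no H
  1 × S (aromatic): no H
  Total hydrogens = 2.
Molecular formula: C5H2INO2S

C5H2INO2S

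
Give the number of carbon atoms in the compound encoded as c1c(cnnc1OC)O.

The symbol for carbon appears 5 times in the SMILES. Lowercase c denotes aromatic carbon and counts toward C.

5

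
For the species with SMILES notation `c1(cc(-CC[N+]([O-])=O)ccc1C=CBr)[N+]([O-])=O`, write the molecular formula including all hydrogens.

C10H9BrN2O4

Heavy atoms from the SMILES: 1 Br, 10 C, 2 N, 4 O.
Implicit hydrogens by atom environment:
  3 × C (aromatic): 1 H each → 3
  3 × C (aromatic): no H
  2 × C: 2 H each → 4
  2 × C: 1 H each → 2
  2 × N (charge +1): no H
  2 × O: no H
  2 × O (charge -1): no H
  1 × Br: no H
  Total hydrogens = 9.
Molecular formula: C10H9BrN2O4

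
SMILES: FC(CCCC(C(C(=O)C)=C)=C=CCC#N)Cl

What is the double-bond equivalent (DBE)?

Molecular formula from the SMILES: C13H15ClFNO.
DoU = (2C + 2 + N − H − X)/2 = (2·13 + 2 + 1 − 15 − 2)/2 = 12/2 = 6.
(Structurally: 0 ring(s) + 6 π bond(s) = 6.)

6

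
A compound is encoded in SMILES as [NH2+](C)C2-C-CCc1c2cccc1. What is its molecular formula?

Heavy atoms from the SMILES: 11 C, 1 N.
Implicit hydrogens by atom environment:
  4 × C (aromatic): 1 H each → 4
  3 × C: 2 H each → 6
  2 × C (aromatic): no H
  1 × C: 3 H
  1 × C: 1 H
  1 × N (charge +1): 2 H
  Total hydrogens = 16.
Net charge +1.
Molecular formula: C11H16N+

C11H16N+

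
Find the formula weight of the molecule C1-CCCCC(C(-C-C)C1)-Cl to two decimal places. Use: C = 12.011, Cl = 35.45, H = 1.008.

Molecular formula: C10H19Cl.
M = 10×12.011 + 1×35.45 + 19×1.008 = 174.71 g/mol.

174.71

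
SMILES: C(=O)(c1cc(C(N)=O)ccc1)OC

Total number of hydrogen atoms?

9

Hydrogens are implicit in SMILES; fill each atom to its normal valence:
  4 × C (aromatic): 1 H each → 4
  3 × O: no H
  2 × C (aromatic): no H
  2 × C: no H
  1 × C: 3 H
  1 × N: 2 H
  Total hydrogens = 9.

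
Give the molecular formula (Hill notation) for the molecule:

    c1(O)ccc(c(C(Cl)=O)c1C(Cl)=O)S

Heavy atoms from the SMILES: 8 C, 2 Cl, 3 O, 1 S.
Implicit hydrogens by atom environment:
  4 × C (aromatic): no H
  2 × C (aromatic): 1 H each → 2
  2 × C: no H
  2 × Cl: no H
  2 × O: no H
  1 × O: 1 H
  1 × S: 1 H
  Total hydrogens = 4.
Molecular formula: C8H4Cl2O3S

C8H4Cl2O3S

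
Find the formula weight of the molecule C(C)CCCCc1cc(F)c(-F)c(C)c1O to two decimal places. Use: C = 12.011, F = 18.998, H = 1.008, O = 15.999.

Molecular formula: C13H18F2O.
M = 13×12.011 + 2×18.998 + 18×1.008 + 1×15.999 = 228.28 g/mol.

228.28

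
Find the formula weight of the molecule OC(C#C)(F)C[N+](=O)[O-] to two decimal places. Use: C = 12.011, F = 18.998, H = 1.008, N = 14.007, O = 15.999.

133.08

Molecular formula: C4H4FNO3.
M = 4×12.011 + 1×18.998 + 4×1.008 + 1×14.007 + 3×15.999 = 133.08 g/mol.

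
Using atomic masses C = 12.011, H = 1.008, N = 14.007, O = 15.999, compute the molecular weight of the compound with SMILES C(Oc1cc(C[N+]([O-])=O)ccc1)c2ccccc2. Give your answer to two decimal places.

Molecular formula: C14H13NO3.
M = 14×12.011 + 13×1.008 + 1×14.007 + 3×15.999 = 243.26 g/mol.

243.26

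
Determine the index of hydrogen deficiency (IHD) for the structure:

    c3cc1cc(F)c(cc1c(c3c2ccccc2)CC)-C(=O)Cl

12

Molecular formula from the SMILES: C19H14ClFO.
DoU = (2C + 2 + N − H − X)/2 = (2·19 + 2 + 0 − 14 − 2)/2 = 24/2 = 12.
(Structurally: 3 ring(s) + 9 π bond(s) = 12.)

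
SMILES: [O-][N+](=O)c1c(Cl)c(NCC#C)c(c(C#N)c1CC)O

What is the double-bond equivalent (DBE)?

9

Molecular formula from the SMILES: C12H10ClN3O3.
DoU = (2C + 2 + N − H − X)/2 = (2·12 + 2 + 3 − 10 − 1)/2 = 18/2 = 9.
(Structurally: 1 ring(s) + 8 π bond(s) = 9.)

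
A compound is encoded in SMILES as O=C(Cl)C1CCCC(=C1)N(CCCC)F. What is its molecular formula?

Heavy atoms from the SMILES: 11 C, 1 Cl, 1 F, 1 N, 1 O.
Implicit hydrogens by atom environment:
  6 × C: 2 H each → 12
  2 × C: 1 H each → 2
  2 × C: no H
  1 × C: 3 H
  1 × Cl: no H
  1 × F: no H
  1 × N: no H
  1 × O: no H
  Total hydrogens = 17.
Molecular formula: C11H17ClFNO

C11H17ClFNO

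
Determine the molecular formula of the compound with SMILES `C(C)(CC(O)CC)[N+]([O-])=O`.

C6H13NO3

Heavy atoms from the SMILES: 6 C, 1 N, 3 O.
Implicit hydrogens by atom environment:
  2 × C: 3 H each → 6
  2 × C: 2 H each → 4
  2 × C: 1 H each → 2
  1 × N (charge +1): no H
  1 × O: 1 H
  1 × O: no H
  1 × O (charge -1): no H
  Total hydrogens = 13.
Molecular formula: C6H13NO3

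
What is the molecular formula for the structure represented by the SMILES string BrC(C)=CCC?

C5H9Br

Heavy atoms from the SMILES: 1 Br, 5 C.
Implicit hydrogens by atom environment:
  2 × C: 3 H each → 6
  1 × Br: no H
  1 × C: 2 H
  1 × C: 1 H
  1 × C: no H
  Total hydrogens = 9.
Molecular formula: C5H9Br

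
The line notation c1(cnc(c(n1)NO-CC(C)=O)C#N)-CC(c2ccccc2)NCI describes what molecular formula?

C17H18IN5O2

Heavy atoms from the SMILES: 17 C, 1 I, 5 N, 2 O.
Implicit hydrogens by atom environment:
  6 × C (aromatic): 1 H each → 6
  4 × C (aromatic): no H
  3 × C: 2 H each → 6
  2 × C: no H
  2 × N: 1 H each → 2
  2 × N (aromatic): no H
  2 × O: no H
  1 × C: 3 H
  1 × C: 1 H
  1 × I: no H
  1 × N: no H
  Total hydrogens = 18.
Molecular formula: C17H18IN5O2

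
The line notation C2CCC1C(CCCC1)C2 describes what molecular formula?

Heavy atoms from the SMILES: 10 C.
Implicit hydrogens by atom environment:
  8 × C: 2 H each → 16
  2 × C: 1 H each → 2
  Total hydrogens = 18.
Molecular formula: C10H18

C10H18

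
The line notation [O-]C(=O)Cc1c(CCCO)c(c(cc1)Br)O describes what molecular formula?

C11H12BrO4-

Heavy atoms from the SMILES: 1 Br, 11 C, 4 O.
Implicit hydrogens by atom environment:
  4 × C: 2 H each → 8
  4 × C (aromatic): no H
  2 × C (aromatic): 1 H each → 2
  2 × O: 1 H each → 2
  1 × Br: no H
  1 × C: no H
  1 × O: no H
  1 × O (charge -1): no H
  Total hydrogens = 12.
Net charge -1.
Molecular formula: C11H12BrO4-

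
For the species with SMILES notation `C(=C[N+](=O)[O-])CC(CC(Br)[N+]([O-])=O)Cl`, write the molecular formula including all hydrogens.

Heavy atoms from the SMILES: 1 Br, 6 C, 1 Cl, 2 N, 4 O.
Implicit hydrogens by atom environment:
  4 × C: 1 H each → 4
  2 × C: 2 H each → 4
  2 × N (charge +1): no H
  2 × O: no H
  2 × O (charge -1): no H
  1 × Br: no H
  1 × Cl: no H
  Total hydrogens = 8.
Molecular formula: C6H8BrClN2O4

C6H8BrClN2O4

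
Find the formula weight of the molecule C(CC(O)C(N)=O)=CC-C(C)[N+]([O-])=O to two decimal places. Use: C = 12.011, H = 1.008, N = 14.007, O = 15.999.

202.21

Molecular formula: C8H14N2O4.
M = 8×12.011 + 14×1.008 + 2×14.007 + 4×15.999 = 202.21 g/mol.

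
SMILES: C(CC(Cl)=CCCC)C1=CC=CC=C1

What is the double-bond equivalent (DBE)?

5

Molecular formula from the SMILES: C13H17Cl.
DoU = (2C + 2 + N − H − X)/2 = (2·13 + 2 + 0 − 17 − 1)/2 = 10/2 = 5.
(Structurally: 1 ring(s) + 4 π bond(s) = 5.)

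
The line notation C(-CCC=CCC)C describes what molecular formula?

C8H16

Heavy atoms from the SMILES: 8 C.
Implicit hydrogens by atom environment:
  4 × C: 2 H each → 8
  2 × C: 3 H each → 6
  2 × C: 1 H each → 2
  Total hydrogens = 16.
Molecular formula: C8H16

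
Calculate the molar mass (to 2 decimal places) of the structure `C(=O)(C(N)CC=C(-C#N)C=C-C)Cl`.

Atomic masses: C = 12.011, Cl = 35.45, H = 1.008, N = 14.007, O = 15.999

198.65

Molecular formula: C9H11ClN2O.
M = 9×12.011 + 1×35.45 + 11×1.008 + 2×14.007 + 1×15.999 = 198.65 g/mol.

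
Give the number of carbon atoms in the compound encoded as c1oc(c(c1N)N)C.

5

The symbol for carbon appears 5 times in the SMILES. Lowercase c denotes aromatic carbon and counts toward C.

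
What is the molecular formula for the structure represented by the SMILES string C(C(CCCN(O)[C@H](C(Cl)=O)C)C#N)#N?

C9H12ClN3O2

Heavy atoms from the SMILES: 9 C, 1 Cl, 3 N, 2 O.
Implicit hydrogens by atom environment:
  3 × C: 2 H each → 6
  3 × C: no H
  3 × N: no H
  2 × C: 1 H each → 2
  1 × C: 3 H
  1 × Cl: no H
  1 × O: 1 H
  1 × O: no H
  Total hydrogens = 12.
Molecular formula: C9H12ClN3O2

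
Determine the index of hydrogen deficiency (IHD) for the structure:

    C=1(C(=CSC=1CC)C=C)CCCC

4

Molecular formula from the SMILES: C12H18S.
DoU = (2C + 2 + N − H − X)/2 = (2·12 + 2 + 0 − 18 − 0)/2 = 8/2 = 4.
(Structurally: 1 ring(s) + 3 π bond(s) = 4.)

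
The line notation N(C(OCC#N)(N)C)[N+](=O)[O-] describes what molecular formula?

Heavy atoms from the SMILES: 4 C, 4 N, 3 O.
Implicit hydrogens by atom environment:
  2 × C: no H
  2 × O: no H
  1 × C: 3 H
  1 × C: 2 H
  1 × N: 2 H
  1 × N: 1 H
  1 × N: no H
  1 × N (charge +1): no H
  1 × O (charge -1): no H
  Total hydrogens = 8.
Molecular formula: C4H8N4O3

C4H8N4O3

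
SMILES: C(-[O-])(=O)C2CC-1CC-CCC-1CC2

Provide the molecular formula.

Heavy atoms from the SMILES: 11 C, 2 O.
Implicit hydrogens by atom environment:
  7 × C: 2 H each → 14
  3 × C: 1 H each → 3
  1 × C: no H
  1 × O: no H
  1 × O (charge -1): no H
  Total hydrogens = 17.
Net charge -1.
Molecular formula: C11H17O2-

C11H17O2-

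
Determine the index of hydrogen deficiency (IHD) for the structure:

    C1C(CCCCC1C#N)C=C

4

Molecular formula from the SMILES: C10H15N.
DoU = (2C + 2 + N − H − X)/2 = (2·10 + 2 + 1 − 15 − 0)/2 = 8/2 = 4.
(Structurally: 1 ring(s) + 3 π bond(s) = 4.)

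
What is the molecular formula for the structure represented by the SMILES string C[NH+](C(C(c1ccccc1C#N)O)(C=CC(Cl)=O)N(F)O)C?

Heavy atoms from the SMILES: 14 C, 1 Cl, 1 F, 3 N, 3 O.
Implicit hydrogens by atom environment:
  4 × C (aromatic): 1 H each → 4
  3 × C: 1 H each → 3
  3 × C: no H
  2 × C: 3 H each → 6
  2 × C (aromatic): no H
  2 × N: no H
  2 × O: 1 H each → 2
  1 × Cl: no H
  1 × F: no H
  1 × N (charge +1): 1 H
  1 × O: no H
  Total hydrogens = 16.
Net charge +1.
Molecular formula: C14H16ClFN3O3+

C14H16ClFN3O3+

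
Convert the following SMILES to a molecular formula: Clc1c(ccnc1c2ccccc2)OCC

Heavy atoms from the SMILES: 13 C, 1 Cl, 1 N, 1 O.
Implicit hydrogens by atom environment:
  7 × C (aromatic): 1 H each → 7
  4 × C (aromatic): no H
  1 × C: 3 H
  1 × C: 2 H
  1 × Cl: no H
  1 × N (aromatic): no H
  1 × O: no H
  Total hydrogens = 12.
Molecular formula: C13H12ClNO

C13H12ClNO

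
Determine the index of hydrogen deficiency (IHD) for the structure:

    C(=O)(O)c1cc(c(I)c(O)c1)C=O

6

Molecular formula from the SMILES: C8H5IO4.
DoU = (2C + 2 + N − H − X)/2 = (2·8 + 2 + 0 − 5 − 1)/2 = 12/2 = 6.
(Structurally: 1 ring(s) + 5 π bond(s) = 6.)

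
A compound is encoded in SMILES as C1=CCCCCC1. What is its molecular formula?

C7H12

Heavy atoms from the SMILES: 7 C.
Implicit hydrogens by atom environment:
  5 × C: 2 H each → 10
  2 × C: 1 H each → 2
  Total hydrogens = 12.
Molecular formula: C7H12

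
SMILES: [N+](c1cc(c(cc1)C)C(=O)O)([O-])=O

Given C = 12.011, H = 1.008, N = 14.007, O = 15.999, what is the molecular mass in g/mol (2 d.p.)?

181.15

Molecular formula: C8H7NO4.
M = 8×12.011 + 7×1.008 + 1×14.007 + 4×15.999 = 181.15 g/mol.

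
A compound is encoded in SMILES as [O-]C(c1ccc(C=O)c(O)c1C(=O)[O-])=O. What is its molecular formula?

Heavy atoms from the SMILES: 9 C, 6 O.
Implicit hydrogens by atom environment:
  4 × C (aromatic): no H
  3 × O: no H
  2 × C (aromatic): 1 H each → 2
  2 × C: no H
  2 × O (charge -1): no H
  1 × C: 1 H
  1 × O: 1 H
  Total hydrogens = 4.
Net charge -2.
Molecular formula: [C9H4O6]2-

[C9H4O6]2-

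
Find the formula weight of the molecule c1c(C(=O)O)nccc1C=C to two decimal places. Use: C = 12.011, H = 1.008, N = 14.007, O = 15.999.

149.15

Molecular formula: C8H7NO2.
M = 8×12.011 + 7×1.008 + 1×14.007 + 2×15.999 = 149.15 g/mol.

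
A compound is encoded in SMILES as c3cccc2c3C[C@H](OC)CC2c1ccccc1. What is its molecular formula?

Heavy atoms from the SMILES: 17 C, 1 O.
Implicit hydrogens by atom environment:
  9 × C (aromatic): 1 H each → 9
  3 × C (aromatic): no H
  2 × C: 2 H each → 4
  2 × C: 1 H each → 2
  1 × C: 3 H
  1 × O: no H
  Total hydrogens = 18.
Molecular formula: C17H18O

C17H18O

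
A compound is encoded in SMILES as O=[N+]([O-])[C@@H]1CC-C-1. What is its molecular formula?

Heavy atoms from the SMILES: 4 C, 1 N, 2 O.
Implicit hydrogens by atom environment:
  3 × C: 2 H each → 6
  1 × C: 1 H
  1 × N (charge +1): no H
  1 × O: no H
  1 × O (charge -1): no H
  Total hydrogens = 7.
Molecular formula: C4H7NO2

C4H7NO2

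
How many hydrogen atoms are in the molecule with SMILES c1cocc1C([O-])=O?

3

Hydrogens are implicit in SMILES; fill each atom to its normal valence:
  3 × C (aromatic): 1 H each → 3
  1 × C (aromatic): no H
  1 × C: no H
  1 × O (aromatic): no H
  1 × O: no H
  1 × O (charge -1): no H
  Total hydrogens = 3.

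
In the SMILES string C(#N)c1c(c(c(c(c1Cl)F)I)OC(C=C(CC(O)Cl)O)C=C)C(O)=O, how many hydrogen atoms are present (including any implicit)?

11

Hydrogens are implicit in SMILES; fill each atom to its normal valence:
  6 × C (aromatic): no H
  4 × C: 1 H each → 4
  3 × C: no H
  3 × O: 1 H each → 3
  2 × C: 2 H each → 4
  2 × Cl: no H
  2 × O: no H
  1 × F: no H
  1 × I: no H
  1 × N: no H
  Total hydrogens = 11.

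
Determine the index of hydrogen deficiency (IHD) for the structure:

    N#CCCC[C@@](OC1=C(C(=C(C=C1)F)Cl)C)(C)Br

6

Molecular formula from the SMILES: C13H14BrClFNO.
DoU = (2C + 2 + N − H − X)/2 = (2·13 + 2 + 1 − 14 − 3)/2 = 12/2 = 6.
(Structurally: 1 ring(s) + 5 π bond(s) = 6.)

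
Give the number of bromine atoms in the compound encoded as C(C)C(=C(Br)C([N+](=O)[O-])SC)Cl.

The symbol for bromine appears 1 time in the SMILES.

1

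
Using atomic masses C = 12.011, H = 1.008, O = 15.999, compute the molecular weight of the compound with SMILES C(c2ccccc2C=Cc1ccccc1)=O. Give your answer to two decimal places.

208.26

Molecular formula: C15H12O.
M = 15×12.011 + 12×1.008 + 1×15.999 = 208.26 g/mol.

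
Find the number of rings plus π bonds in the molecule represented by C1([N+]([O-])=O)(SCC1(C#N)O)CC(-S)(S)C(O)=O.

Molecular formula from the SMILES: C7H8N2O5S3.
DoU = (2C + 2 + N − H − X)/2 = (2·7 + 2 + 2 − 8 − 0)/2 = 10/2 = 5.
(Structurally: 1 ring(s) + 4 π bond(s) = 5.)

5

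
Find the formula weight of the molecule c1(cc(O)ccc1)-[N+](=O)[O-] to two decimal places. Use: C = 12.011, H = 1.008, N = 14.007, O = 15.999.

Molecular formula: C6H5NO3.
M = 6×12.011 + 5×1.008 + 1×14.007 + 3×15.999 = 139.11 g/mol.

139.11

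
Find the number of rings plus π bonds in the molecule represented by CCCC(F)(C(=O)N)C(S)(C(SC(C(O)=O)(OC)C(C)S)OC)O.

Molecular formula from the SMILES: C13H24FNO6S3.
DoU = (2C + 2 + N − H − X)/2 = (2·13 + 2 + 1 − 24 − 1)/2 = 4/2 = 2.
(Structurally: 0 ring(s) + 2 π bond(s) = 2.)

2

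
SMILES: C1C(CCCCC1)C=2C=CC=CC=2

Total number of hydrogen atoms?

Hydrogens are implicit in SMILES; fill each atom to its normal valence:
  6 × C: 2 H each → 12
  5 × C (aromatic): 1 H each → 5
  1 × C: 1 H
  1 × C (aromatic): no H
  Total hydrogens = 18.

18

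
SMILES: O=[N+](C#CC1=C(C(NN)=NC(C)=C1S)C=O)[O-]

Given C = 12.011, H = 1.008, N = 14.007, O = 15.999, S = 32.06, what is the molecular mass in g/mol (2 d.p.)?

252.25

Molecular formula: C9H8N4O3S.
M = 9×12.011 + 8×1.008 + 4×14.007 + 3×15.999 + 1×32.06 = 252.25 g/mol.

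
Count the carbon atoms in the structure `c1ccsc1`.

The symbol for carbon appears 4 times in the SMILES. Lowercase c denotes aromatic carbon and counts toward C.

4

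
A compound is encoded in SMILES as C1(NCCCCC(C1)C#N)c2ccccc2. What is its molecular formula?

Heavy atoms from the SMILES: 14 C, 2 N.
Implicit hydrogens by atom environment:
  5 × C: 2 H each → 10
  5 × C (aromatic): 1 H each → 5
  2 × C: 1 H each → 2
  1 × C: no H
  1 × C (aromatic): no H
  1 × N: 1 H
  1 × N: no H
  Total hydrogens = 18.
Molecular formula: C14H18N2

C14H18N2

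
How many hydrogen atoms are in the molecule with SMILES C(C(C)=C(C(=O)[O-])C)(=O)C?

9

Hydrogens are implicit in SMILES; fill each atom to its normal valence:
  4 × C: no H
  3 × C: 3 H each → 9
  2 × O: no H
  1 × O (charge -1): no H
  Total hydrogens = 9.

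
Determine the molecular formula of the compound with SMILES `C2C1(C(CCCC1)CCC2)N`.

C10H19N

Heavy atoms from the SMILES: 10 C, 1 N.
Implicit hydrogens by atom environment:
  8 × C: 2 H each → 16
  1 × C: 1 H
  1 × C: no H
  1 × N: 2 H
  Total hydrogens = 19.
Molecular formula: C10H19N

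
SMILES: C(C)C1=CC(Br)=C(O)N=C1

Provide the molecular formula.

Heavy atoms from the SMILES: 1 Br, 7 C, 1 N, 1 O.
Implicit hydrogens by atom environment:
  3 × C (aromatic): no H
  2 × C (aromatic): 1 H each → 2
  1 × Br: no H
  1 × C: 3 H
  1 × C: 2 H
  1 × N (aromatic): no H
  1 × O: 1 H
  Total hydrogens = 8.
Molecular formula: C7H8BrNO

C7H8BrNO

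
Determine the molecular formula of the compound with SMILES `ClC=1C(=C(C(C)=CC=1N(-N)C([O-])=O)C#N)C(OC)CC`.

C13H15ClN3O3-

Heavy atoms from the SMILES: 13 C, 1 Cl, 3 N, 3 O.
Implicit hydrogens by atom environment:
  5 × C (aromatic): no H
  3 × C: 3 H each → 9
  2 × C: no H
  2 × N: no H
  2 × O: no H
  1 × C: 2 H
  1 × C (aromatic): 1 H
  1 × C: 1 H
  1 × Cl: no H
  1 × N: 2 H
  1 × O (charge -1): no H
  Total hydrogens = 15.
Net charge -1.
Molecular formula: C13H15ClN3O3-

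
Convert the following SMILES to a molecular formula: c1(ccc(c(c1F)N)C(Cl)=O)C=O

C8H5ClFNO2

Heavy atoms from the SMILES: 8 C, 1 Cl, 1 F, 1 N, 2 O.
Implicit hydrogens by atom environment:
  4 × C (aromatic): no H
  2 × C (aromatic): 1 H each → 2
  2 × O: no H
  1 × C: 1 H
  1 × C: no H
  1 × Cl: no H
  1 × F: no H
  1 × N: 2 H
  Total hydrogens = 5.
Molecular formula: C8H5ClFNO2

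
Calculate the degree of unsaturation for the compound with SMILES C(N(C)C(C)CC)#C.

Molecular formula from the SMILES: C7H13N.
DoU = (2C + 2 + N − H − X)/2 = (2·7 + 2 + 1 − 13 − 0)/2 = 4/2 = 2.
(Structurally: 0 ring(s) + 2 π bond(s) = 2.)

2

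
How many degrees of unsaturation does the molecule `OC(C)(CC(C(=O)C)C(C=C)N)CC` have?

Molecular formula from the SMILES: C11H21NO2.
DoU = (2C + 2 + N − H − X)/2 = (2·11 + 2 + 1 − 21 − 0)/2 = 4/2 = 2.
(Structurally: 0 ring(s) + 2 π bond(s) = 2.)

2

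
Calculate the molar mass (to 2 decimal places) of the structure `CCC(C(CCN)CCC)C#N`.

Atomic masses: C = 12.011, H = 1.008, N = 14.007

Molecular formula: C10H20N2.
M = 10×12.011 + 20×1.008 + 2×14.007 = 168.28 g/mol.

168.28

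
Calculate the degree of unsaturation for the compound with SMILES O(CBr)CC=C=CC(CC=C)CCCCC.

3

Molecular formula from the SMILES: C14H23BrO.
DoU = (2C + 2 + N − H − X)/2 = (2·14 + 2 + 0 − 23 − 1)/2 = 6/2 = 3.
(Structurally: 0 ring(s) + 3 π bond(s) = 3.)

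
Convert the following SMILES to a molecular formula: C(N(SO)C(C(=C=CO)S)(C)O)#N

Heavy atoms from the SMILES: 6 C, 2 N, 3 O, 2 S.
Implicit hydrogens by atom environment:
  4 × C: no H
  3 × O: 1 H each → 3
  2 × N: no H
  1 × C: 3 H
  1 × C: 1 H
  1 × S: 1 H
  1 × S: no H
  Total hydrogens = 8.
Molecular formula: C6H8N2O3S2

C6H8N2O3S2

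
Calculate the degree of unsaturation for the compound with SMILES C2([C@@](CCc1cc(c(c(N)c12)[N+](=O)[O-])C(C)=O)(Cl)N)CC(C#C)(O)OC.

Molecular formula from the SMILES: C17H20ClN3O5.
DoU = (2C + 2 + N − H − X)/2 = (2·17 + 2 + 3 − 20 − 1)/2 = 18/2 = 9.
(Structurally: 2 ring(s) + 7 π bond(s) = 9.)

9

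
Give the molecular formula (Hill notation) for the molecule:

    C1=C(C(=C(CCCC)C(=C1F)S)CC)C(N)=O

C13H18FNOS

Heavy atoms from the SMILES: 13 C, 1 F, 1 N, 1 O, 1 S.
Implicit hydrogens by atom environment:
  5 × C (aromatic): no H
  4 × C: 2 H each → 8
  2 × C: 3 H each → 6
  1 × C (aromatic): 1 H
  1 × C: no H
  1 × F: no H
  1 × N: 2 H
  1 × O: no H
  1 × S: 1 H
  Total hydrogens = 18.
Molecular formula: C13H18FNOS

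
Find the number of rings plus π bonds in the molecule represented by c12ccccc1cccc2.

Molecular formula from the SMILES: C10H8.
DoU = (2C + 2 + N − H − X)/2 = (2·10 + 2 + 0 − 8 − 0)/2 = 14/2 = 7.
(Structurally: 2 ring(s) + 5 π bond(s) = 7.)

7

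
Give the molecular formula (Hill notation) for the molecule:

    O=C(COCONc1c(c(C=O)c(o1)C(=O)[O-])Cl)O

Heavy atoms from the SMILES: 9 C, 1 Cl, 1 N, 8 O.
Implicit hydrogens by atom environment:
  5 × O: no H
  4 × C (aromatic): no H
  2 × C: 2 H each → 4
  2 × C: no H
  1 × C: 1 H
  1 × Cl: no H
  1 × N: 1 H
  1 × O: 1 H
  1 × O (aromatic): no H
  1 × O (charge -1): no H
  Total hydrogens = 7.
Net charge -1.
Molecular formula: C9H7ClNO8-

C9H7ClNO8-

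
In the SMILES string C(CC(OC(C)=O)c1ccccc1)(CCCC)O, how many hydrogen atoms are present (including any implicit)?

22

Hydrogens are implicit in SMILES; fill each atom to its normal valence:
  5 × C (aromatic): 1 H each → 5
  4 × C: 2 H each → 8
  2 × C: 3 H each → 6
  2 × C: 1 H each → 2
  2 × O: no H
  1 × C: no H
  1 × C (aromatic): no H
  1 × O: 1 H
  Total hydrogens = 22.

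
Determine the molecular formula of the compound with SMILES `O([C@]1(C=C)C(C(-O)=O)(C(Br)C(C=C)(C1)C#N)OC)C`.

Heavy atoms from the SMILES: 1 Br, 13 C, 1 N, 4 O.
Implicit hydrogens by atom environment:
  5 × C: no H
  3 × C: 2 H each → 6
  3 × C: 1 H each → 3
  3 × O: no H
  2 × C: 3 H each → 6
  1 × Br: no H
  1 × N: no H
  1 × O: 1 H
  Total hydrogens = 16.
Molecular formula: C13H16BrNO4

C13H16BrNO4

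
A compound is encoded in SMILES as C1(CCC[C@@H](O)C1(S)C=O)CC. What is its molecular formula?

Heavy atoms from the SMILES: 9 C, 2 O, 1 S.
Implicit hydrogens by atom environment:
  4 × C: 2 H each → 8
  3 × C: 1 H each → 3
  1 × C: 3 H
  1 × C: no H
  1 × O: 1 H
  1 × O: no H
  1 × S: 1 H
  Total hydrogens = 16.
Molecular formula: C9H16O2S

C9H16O2S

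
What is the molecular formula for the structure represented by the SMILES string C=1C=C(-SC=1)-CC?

C6H8S

Heavy atoms from the SMILES: 6 C, 1 S.
Implicit hydrogens by atom environment:
  3 × C (aromatic): 1 H each → 3
  1 × C: 3 H
  1 × C: 2 H
  1 × C (aromatic): no H
  1 × S (aromatic): no H
  Total hydrogens = 8.
Molecular formula: C6H8S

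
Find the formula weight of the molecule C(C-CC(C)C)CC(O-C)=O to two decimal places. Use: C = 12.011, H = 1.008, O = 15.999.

Molecular formula: C9H18O2.
M = 9×12.011 + 18×1.008 + 2×15.999 = 158.24 g/mol.

158.24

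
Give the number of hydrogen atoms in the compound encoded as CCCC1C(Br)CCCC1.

17

Hydrogens are implicit in SMILES; fill each atom to its normal valence:
  6 × C: 2 H each → 12
  2 × C: 1 H each → 2
  1 × Br: no H
  1 × C: 3 H
  Total hydrogens = 17.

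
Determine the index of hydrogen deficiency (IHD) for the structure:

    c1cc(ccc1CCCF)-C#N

6

Molecular formula from the SMILES: C10H10FN.
DoU = (2C + 2 + N − H − X)/2 = (2·10 + 2 + 1 − 10 − 1)/2 = 12/2 = 6.
(Structurally: 1 ring(s) + 5 π bond(s) = 6.)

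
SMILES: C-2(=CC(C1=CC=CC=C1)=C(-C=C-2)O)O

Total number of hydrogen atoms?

Hydrogens are implicit in SMILES; fill each atom to its normal valence:
  8 × C (aromatic): 1 H each → 8
  4 × C (aromatic): no H
  2 × O: 1 H each → 2
  Total hydrogens = 10.

10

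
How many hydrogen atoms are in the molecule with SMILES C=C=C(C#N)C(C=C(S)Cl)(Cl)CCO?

Hydrogens are implicit in SMILES; fill each atom to its normal valence:
  5 × C: no H
  3 × C: 2 H each → 6
  2 × Cl: no H
  1 × C: 1 H
  1 × N: no H
  1 × O: 1 H
  1 × S: 1 H
  Total hydrogens = 9.

9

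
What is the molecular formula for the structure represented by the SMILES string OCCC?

C3H8O

Heavy atoms from the SMILES: 3 C, 1 O.
Implicit hydrogens by atom environment:
  2 × C: 2 H each → 4
  1 × C: 3 H
  1 × O: 1 H
  Total hydrogens = 8.
Molecular formula: C3H8O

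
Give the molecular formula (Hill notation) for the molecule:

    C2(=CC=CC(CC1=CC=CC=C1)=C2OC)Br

Heavy atoms from the SMILES: 1 Br, 14 C, 1 O.
Implicit hydrogens by atom environment:
  8 × C (aromatic): 1 H each → 8
  4 × C (aromatic): no H
  1 × Br: no H
  1 × C: 3 H
  1 × C: 2 H
  1 × O: no H
  Total hydrogens = 13.
Molecular formula: C14H13BrO

C14H13BrO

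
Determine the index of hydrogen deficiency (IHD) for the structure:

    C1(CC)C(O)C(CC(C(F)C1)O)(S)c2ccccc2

5

Molecular formula from the SMILES: C15H21FO2S.
DoU = (2C + 2 + N − H − X)/2 = (2·15 + 2 + 0 − 21 − 1)/2 = 10/2 = 5.
(Structurally: 2 ring(s) + 3 π bond(s) = 5.)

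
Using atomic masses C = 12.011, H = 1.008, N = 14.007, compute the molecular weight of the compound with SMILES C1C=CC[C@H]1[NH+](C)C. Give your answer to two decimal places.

112.20

Molecular formula: C7H14N+.
M = 7×12.011 + 14×1.008 + 1×14.007 = 112.20 g/mol.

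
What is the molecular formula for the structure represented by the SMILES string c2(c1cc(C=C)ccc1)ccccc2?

C14H12

Heavy atoms from the SMILES: 14 C.
Implicit hydrogens by atom environment:
  9 × C (aromatic): 1 H each → 9
  3 × C (aromatic): no H
  1 × C: 2 H
  1 × C: 1 H
  Total hydrogens = 12.
Molecular formula: C14H12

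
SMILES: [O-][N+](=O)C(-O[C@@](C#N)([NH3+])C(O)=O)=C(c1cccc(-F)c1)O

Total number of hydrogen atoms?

9

Hydrogens are implicit in SMILES; fill each atom to its normal valence:
  5 × C: no H
  4 × C (aromatic): 1 H each → 4
  3 × O: no H
  2 × C (aromatic): no H
  2 × O: 1 H each → 2
  1 × F: no H
  1 × N (charge +1): 3 H
  1 × N (charge +1): no H
  1 × N: no H
  1 × O (charge -1): no H
  Total hydrogens = 9.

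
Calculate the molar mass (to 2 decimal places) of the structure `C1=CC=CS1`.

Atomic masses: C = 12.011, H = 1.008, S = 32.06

Molecular formula: C4H4S.
M = 4×12.011 + 4×1.008 + 1×32.06 = 84.14 g/mol.

84.14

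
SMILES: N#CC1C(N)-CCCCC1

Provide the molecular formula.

Heavy atoms from the SMILES: 8 C, 2 N.
Implicit hydrogens by atom environment:
  5 × C: 2 H each → 10
  2 × C: 1 H each → 2
  1 × C: no H
  1 × N: 2 H
  1 × N: no H
  Total hydrogens = 14.
Molecular formula: C8H14N2

C8H14N2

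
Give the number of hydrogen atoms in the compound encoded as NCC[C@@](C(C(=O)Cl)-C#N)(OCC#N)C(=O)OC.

12

Hydrogens are implicit in SMILES; fill each atom to its normal valence:
  5 × C: no H
  4 × O: no H
  3 × C: 2 H each → 6
  2 × N: no H
  1 × C: 3 H
  1 × C: 1 H
  1 × Cl: no H
  1 × N: 2 H
  Total hydrogens = 12.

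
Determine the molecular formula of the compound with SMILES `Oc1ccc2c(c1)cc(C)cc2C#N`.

Heavy atoms from the SMILES: 12 C, 1 N, 1 O.
Implicit hydrogens by atom environment:
  5 × C (aromatic): 1 H each → 5
  5 × C (aromatic): no H
  1 × C: 3 H
  1 × C: no H
  1 × N: no H
  1 × O: 1 H
  Total hydrogens = 9.
Molecular formula: C12H9NO

C12H9NO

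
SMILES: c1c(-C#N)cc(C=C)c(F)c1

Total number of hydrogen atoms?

Hydrogens are implicit in SMILES; fill each atom to its normal valence:
  3 × C (aromatic): 1 H each → 3
  3 × C (aromatic): no H
  1 × C: 2 H
  1 × C: 1 H
  1 × C: no H
  1 × F: no H
  1 × N: no H
  Total hydrogens = 6.

6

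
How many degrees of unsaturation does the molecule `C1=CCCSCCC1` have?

Molecular formula from the SMILES: C7H12S.
DoU = (2C + 2 + N − H − X)/2 = (2·7 + 2 + 0 − 12 − 0)/2 = 4/2 = 2.
(Structurally: 1 ring(s) + 1 π bond(s) = 2.)

2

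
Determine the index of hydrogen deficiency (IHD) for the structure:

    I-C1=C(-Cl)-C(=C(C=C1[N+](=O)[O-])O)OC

5

Molecular formula from the SMILES: C7H5ClINO4.
DoU = (2C + 2 + N − H − X)/2 = (2·7 + 2 + 1 − 5 − 2)/2 = 10/2 = 5.
(Structurally: 1 ring(s) + 4 π bond(s) = 5.)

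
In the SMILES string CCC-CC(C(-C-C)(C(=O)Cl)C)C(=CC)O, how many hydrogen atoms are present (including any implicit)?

Hydrogens are implicit in SMILES; fill each atom to its normal valence:
  4 × C: 3 H each → 12
  4 × C: 2 H each → 8
  3 × C: no H
  2 × C: 1 H each → 2
  1 × Cl: no H
  1 × O: 1 H
  1 × O: no H
  Total hydrogens = 23.

23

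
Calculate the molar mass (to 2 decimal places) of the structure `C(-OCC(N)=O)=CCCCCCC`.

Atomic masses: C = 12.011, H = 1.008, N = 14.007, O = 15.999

Molecular formula: C10H19NO2.
M = 10×12.011 + 19×1.008 + 1×14.007 + 2×15.999 = 185.27 g/mol.

185.27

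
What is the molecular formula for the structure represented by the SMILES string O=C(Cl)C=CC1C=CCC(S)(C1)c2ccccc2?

C15H15ClOS

Heavy atoms from the SMILES: 15 C, 1 Cl, 1 O, 1 S.
Implicit hydrogens by atom environment:
  5 × C: 1 H each → 5
  5 × C (aromatic): 1 H each → 5
  2 × C: 2 H each → 4
  2 × C: no H
  1 × C (aromatic): no H
  1 × Cl: no H
  1 × O: no H
  1 × S: 1 H
  Total hydrogens = 15.
Molecular formula: C15H15ClOS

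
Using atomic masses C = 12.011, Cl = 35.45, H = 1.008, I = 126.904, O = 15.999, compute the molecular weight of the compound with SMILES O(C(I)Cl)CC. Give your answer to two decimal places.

Molecular formula: C3H6ClIO.
M = 3×12.011 + 1×35.45 + 6×1.008 + 1×126.904 + 1×15.999 = 220.43 g/mol.

220.43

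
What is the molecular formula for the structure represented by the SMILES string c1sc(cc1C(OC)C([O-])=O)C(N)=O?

C8H8NO4S-

Heavy atoms from the SMILES: 8 C, 1 N, 4 O, 1 S.
Implicit hydrogens by atom environment:
  3 × O: no H
  2 × C (aromatic): 1 H each → 2
  2 × C (aromatic): no H
  2 × C: no H
  1 × C: 3 H
  1 × C: 1 H
  1 × N: 2 H
  1 × O (charge -1): no H
  1 × S (aromatic): no H
  Total hydrogens = 8.
Net charge -1.
Molecular formula: C8H8NO4S-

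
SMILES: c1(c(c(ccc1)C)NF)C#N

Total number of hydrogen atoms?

Hydrogens are implicit in SMILES; fill each atom to its normal valence:
  3 × C (aromatic): 1 H each → 3
  3 × C (aromatic): no H
  1 × C: 3 H
  1 × C: no H
  1 × F: no H
  1 × N: 1 H
  1 × N: no H
  Total hydrogens = 7.

7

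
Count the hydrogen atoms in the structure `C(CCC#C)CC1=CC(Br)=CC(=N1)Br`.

Hydrogens are implicit in SMILES; fill each atom to its normal valence:
  4 × C: 2 H each → 8
  3 × C (aromatic): no H
  2 × Br: no H
  2 × C (aromatic): 1 H each → 2
  1 × C: 1 H
  1 × C: no H
  1 × N (aromatic): no H
  Total hydrogens = 11.

11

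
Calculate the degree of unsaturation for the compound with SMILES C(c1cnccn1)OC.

Molecular formula from the SMILES: C6H8N2O.
DoU = (2C + 2 + N − H − X)/2 = (2·6 + 2 + 2 − 8 − 0)/2 = 8/2 = 4.
(Structurally: 1 ring(s) + 3 π bond(s) = 4.)

4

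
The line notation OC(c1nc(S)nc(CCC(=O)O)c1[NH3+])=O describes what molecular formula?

C8H10N3O4S+

Heavy atoms from the SMILES: 8 C, 3 N, 4 O, 1 S.
Implicit hydrogens by atom environment:
  4 × C (aromatic): no H
  2 × C: 2 H each → 4
  2 × C: no H
  2 × N (aromatic): no H
  2 × O: 1 H each → 2
  2 × O: no H
  1 × N (charge +1): 3 H
  1 × S: 1 H
  Total hydrogens = 10.
Net charge +1.
Molecular formula: C8H10N3O4S+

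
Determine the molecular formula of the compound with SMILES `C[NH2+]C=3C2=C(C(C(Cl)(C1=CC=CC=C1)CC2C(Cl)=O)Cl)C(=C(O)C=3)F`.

C18H16Cl3FNO2+

Heavy atoms from the SMILES: 18 C, 3 Cl, 1 F, 1 N, 2 O.
Implicit hydrogens by atom environment:
  6 × C (aromatic): 1 H each → 6
  6 × C (aromatic): no H
  3 × Cl: no H
  2 × C: 1 H each → 2
  2 × C: no H
  1 × C: 3 H
  1 × C: 2 H
  1 × F: no H
  1 × N (charge +1): 2 H
  1 × O: 1 H
  1 × O: no H
  Total hydrogens = 16.
Net charge +1.
Molecular formula: C18H16Cl3FNO2+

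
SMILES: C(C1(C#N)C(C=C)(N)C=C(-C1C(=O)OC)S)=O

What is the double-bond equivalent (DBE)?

7

Molecular formula from the SMILES: C11H12N2O3S.
DoU = (2C + 2 + N − H − X)/2 = (2·11 + 2 + 2 − 12 − 0)/2 = 14/2 = 7.
(Structurally: 1 ring(s) + 6 π bond(s) = 7.)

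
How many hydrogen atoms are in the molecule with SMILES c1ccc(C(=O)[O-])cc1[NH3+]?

7

Hydrogens are implicit in SMILES; fill each atom to its normal valence:
  4 × C (aromatic): 1 H each → 4
  2 × C (aromatic): no H
  1 × C: no H
  1 × N (charge +1): 3 H
  1 × O: no H
  1 × O (charge -1): no H
  Total hydrogens = 7.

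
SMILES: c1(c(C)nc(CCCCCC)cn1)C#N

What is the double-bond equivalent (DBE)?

Molecular formula from the SMILES: C12H17N3.
DoU = (2C + 2 + N − H − X)/2 = (2·12 + 2 + 3 − 17 − 0)/2 = 12/2 = 6.
(Structurally: 1 ring(s) + 5 π bond(s) = 6.)

6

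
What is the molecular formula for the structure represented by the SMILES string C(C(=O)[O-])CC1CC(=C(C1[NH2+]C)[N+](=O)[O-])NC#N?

Heavy atoms from the SMILES: 10 C, 4 N, 4 O.
Implicit hydrogens by atom environment:
  4 × C: no H
  3 × C: 2 H each → 6
  2 × C: 1 H each → 2
  2 × O: no H
  2 × O (charge -1): no H
  1 × C: 3 H
  1 × N (charge +1): 2 H
  1 × N: 1 H
  1 × N (charge +1): no H
  1 × N: no H
  Total hydrogens = 14.
Molecular formula: C10H14N4O4

C10H14N4O4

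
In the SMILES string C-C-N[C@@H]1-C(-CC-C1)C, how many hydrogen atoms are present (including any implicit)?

Hydrogens are implicit in SMILES; fill each atom to its normal valence:
  4 × C: 2 H each → 8
  2 × C: 3 H each → 6
  2 × C: 1 H each → 2
  1 × N: 1 H
  Total hydrogens = 17.

17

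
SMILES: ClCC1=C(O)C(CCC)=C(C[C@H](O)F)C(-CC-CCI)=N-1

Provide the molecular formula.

Heavy atoms from the SMILES: 15 C, 1 Cl, 1 F, 1 I, 1 N, 2 O.
Implicit hydrogens by atom environment:
  8 × C: 2 H each → 16
  5 × C (aromatic): no H
  2 × O: 1 H each → 2
  1 × C: 3 H
  1 × C: 1 H
  1 × Cl: no H
  1 × F: no H
  1 × I: no H
  1 × N (aromatic): no H
  Total hydrogens = 22.
Molecular formula: C15H22ClFINO2

C15H22ClFINO2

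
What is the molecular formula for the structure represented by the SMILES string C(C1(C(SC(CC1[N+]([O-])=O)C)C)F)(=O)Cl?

C8H11ClFNO3S

Heavy atoms from the SMILES: 8 C, 1 Cl, 1 F, 1 N, 3 O, 1 S.
Implicit hydrogens by atom environment:
  3 × C: 1 H each → 3
  2 × C: 3 H each → 6
  2 × C: no H
  2 × O: no H
  1 × C: 2 H
  1 × Cl: no H
  1 × F: no H
  1 × N (charge +1): no H
  1 × O (charge -1): no H
  1 × S: no H
  Total hydrogens = 11.
Molecular formula: C8H11ClFNO3S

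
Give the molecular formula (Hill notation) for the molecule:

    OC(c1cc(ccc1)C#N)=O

Heavy atoms from the SMILES: 8 C, 1 N, 2 O.
Implicit hydrogens by atom environment:
  4 × C (aromatic): 1 H each → 4
  2 × C (aromatic): no H
  2 × C: no H
  1 × N: no H
  1 × O: 1 H
  1 × O: no H
  Total hydrogens = 5.
Molecular formula: C8H5NO2

C8H5NO2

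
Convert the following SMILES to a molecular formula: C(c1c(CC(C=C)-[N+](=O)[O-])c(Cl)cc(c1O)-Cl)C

Heavy atoms from the SMILES: 12 C, 2 Cl, 1 N, 3 O.
Implicit hydrogens by atom environment:
  5 × C (aromatic): no H
  3 × C: 2 H each → 6
  2 × C: 1 H each → 2
  2 × Cl: no H
  1 × C: 3 H
  1 × C (aromatic): 1 H
  1 × N (charge +1): no H
  1 × O: 1 H
  1 × O: no H
  1 × O (charge -1): no H
  Total hydrogens = 13.
Molecular formula: C12H13Cl2NO3

C12H13Cl2NO3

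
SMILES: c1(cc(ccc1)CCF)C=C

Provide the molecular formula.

C10H11F

Heavy atoms from the SMILES: 10 C, 1 F.
Implicit hydrogens by atom environment:
  4 × C (aromatic): 1 H each → 4
  3 × C: 2 H each → 6
  2 × C (aromatic): no H
  1 × C: 1 H
  1 × F: no H
  Total hydrogens = 11.
Molecular formula: C10H11F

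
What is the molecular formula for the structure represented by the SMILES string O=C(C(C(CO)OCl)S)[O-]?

C4H6ClO4S-

Heavy atoms from the SMILES: 4 C, 1 Cl, 4 O, 1 S.
Implicit hydrogens by atom environment:
  2 × C: 1 H each → 2
  2 × O: no H
  1 × C: 2 H
  1 × C: no H
  1 × Cl: no H
  1 × O: 1 H
  1 × O (charge -1): no H
  1 × S: 1 H
  Total hydrogens = 6.
Net charge -1.
Molecular formula: C4H6ClO4S-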